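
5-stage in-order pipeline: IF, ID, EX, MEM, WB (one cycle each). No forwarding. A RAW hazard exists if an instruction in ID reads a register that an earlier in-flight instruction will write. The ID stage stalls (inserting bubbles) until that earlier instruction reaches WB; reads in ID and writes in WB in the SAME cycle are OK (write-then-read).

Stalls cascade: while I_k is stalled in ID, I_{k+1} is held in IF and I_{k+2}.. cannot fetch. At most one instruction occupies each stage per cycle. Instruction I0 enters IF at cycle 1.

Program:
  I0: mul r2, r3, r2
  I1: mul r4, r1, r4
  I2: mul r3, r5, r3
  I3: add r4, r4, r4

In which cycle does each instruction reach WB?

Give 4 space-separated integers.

I0 mul r2 <- r3,r2: IF@1 ID@2 stall=0 (-) EX@3 MEM@4 WB@5
I1 mul r4 <- r1,r4: IF@2 ID@3 stall=0 (-) EX@4 MEM@5 WB@6
I2 mul r3 <- r5,r3: IF@3 ID@4 stall=0 (-) EX@5 MEM@6 WB@7
I3 add r4 <- r4,r4: IF@4 ID@5 stall=1 (RAW on I1.r4 (WB@6)) EX@7 MEM@8 WB@9

Answer: 5 6 7 9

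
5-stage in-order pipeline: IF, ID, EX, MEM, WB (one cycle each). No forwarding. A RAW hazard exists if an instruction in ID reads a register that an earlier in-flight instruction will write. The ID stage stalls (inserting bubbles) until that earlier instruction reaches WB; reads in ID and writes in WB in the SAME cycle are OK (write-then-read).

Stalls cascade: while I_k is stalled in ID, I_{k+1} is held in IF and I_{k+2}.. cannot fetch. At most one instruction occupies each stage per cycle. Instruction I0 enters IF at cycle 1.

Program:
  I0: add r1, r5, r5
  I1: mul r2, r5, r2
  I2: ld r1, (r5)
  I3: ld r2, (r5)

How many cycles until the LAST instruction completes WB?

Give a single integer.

Answer: 8

Derivation:
I0 add r1 <- r5,r5: IF@1 ID@2 stall=0 (-) EX@3 MEM@4 WB@5
I1 mul r2 <- r5,r2: IF@2 ID@3 stall=0 (-) EX@4 MEM@5 WB@6
I2 ld r1 <- r5: IF@3 ID@4 stall=0 (-) EX@5 MEM@6 WB@7
I3 ld r2 <- r5: IF@4 ID@5 stall=0 (-) EX@6 MEM@7 WB@8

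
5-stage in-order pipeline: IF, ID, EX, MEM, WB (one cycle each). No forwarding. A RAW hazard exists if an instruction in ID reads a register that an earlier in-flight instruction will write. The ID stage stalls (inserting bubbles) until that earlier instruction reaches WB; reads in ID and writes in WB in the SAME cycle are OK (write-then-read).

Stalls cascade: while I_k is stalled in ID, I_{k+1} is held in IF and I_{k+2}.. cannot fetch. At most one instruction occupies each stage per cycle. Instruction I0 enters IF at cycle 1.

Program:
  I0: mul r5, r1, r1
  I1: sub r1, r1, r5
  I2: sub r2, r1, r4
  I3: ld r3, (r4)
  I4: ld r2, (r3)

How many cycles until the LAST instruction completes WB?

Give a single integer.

I0 mul r5 <- r1,r1: IF@1 ID@2 stall=0 (-) EX@3 MEM@4 WB@5
I1 sub r1 <- r1,r5: IF@2 ID@3 stall=2 (RAW on I0.r5 (WB@5)) EX@6 MEM@7 WB@8
I2 sub r2 <- r1,r4: IF@3 ID@6 stall=2 (RAW on I1.r1 (WB@8)) EX@9 MEM@10 WB@11
I3 ld r3 <- r4: IF@6 ID@9 stall=0 (-) EX@10 MEM@11 WB@12
I4 ld r2 <- r3: IF@9 ID@10 stall=2 (RAW on I3.r3 (WB@12)) EX@13 MEM@14 WB@15

Answer: 15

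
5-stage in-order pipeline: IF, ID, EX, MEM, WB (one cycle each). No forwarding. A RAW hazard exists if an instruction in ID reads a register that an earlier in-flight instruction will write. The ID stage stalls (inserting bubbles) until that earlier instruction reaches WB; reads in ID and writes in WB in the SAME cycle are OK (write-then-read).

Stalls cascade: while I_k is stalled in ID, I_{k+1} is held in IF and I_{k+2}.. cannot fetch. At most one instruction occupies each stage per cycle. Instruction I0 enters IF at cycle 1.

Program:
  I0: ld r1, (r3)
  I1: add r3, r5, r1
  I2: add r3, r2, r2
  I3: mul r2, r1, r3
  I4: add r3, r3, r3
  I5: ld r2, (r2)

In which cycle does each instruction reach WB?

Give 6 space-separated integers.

Answer: 5 8 9 12 13 15

Derivation:
I0 ld r1 <- r3: IF@1 ID@2 stall=0 (-) EX@3 MEM@4 WB@5
I1 add r3 <- r5,r1: IF@2 ID@3 stall=2 (RAW on I0.r1 (WB@5)) EX@6 MEM@7 WB@8
I2 add r3 <- r2,r2: IF@3 ID@6 stall=0 (-) EX@7 MEM@8 WB@9
I3 mul r2 <- r1,r3: IF@6 ID@7 stall=2 (RAW on I2.r3 (WB@9)) EX@10 MEM@11 WB@12
I4 add r3 <- r3,r3: IF@7 ID@10 stall=0 (-) EX@11 MEM@12 WB@13
I5 ld r2 <- r2: IF@10 ID@11 stall=1 (RAW on I3.r2 (WB@12)) EX@13 MEM@14 WB@15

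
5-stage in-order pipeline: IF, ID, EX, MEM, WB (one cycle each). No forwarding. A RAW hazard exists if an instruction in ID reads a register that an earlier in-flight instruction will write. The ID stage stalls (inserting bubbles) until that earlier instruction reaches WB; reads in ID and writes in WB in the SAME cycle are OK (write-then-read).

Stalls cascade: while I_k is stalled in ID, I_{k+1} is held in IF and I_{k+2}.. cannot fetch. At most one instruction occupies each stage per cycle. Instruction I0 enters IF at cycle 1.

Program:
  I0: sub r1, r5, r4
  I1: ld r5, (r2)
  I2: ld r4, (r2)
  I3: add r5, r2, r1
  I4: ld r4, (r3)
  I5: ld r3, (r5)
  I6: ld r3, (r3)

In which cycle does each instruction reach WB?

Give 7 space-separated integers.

Answer: 5 6 7 8 9 11 14

Derivation:
I0 sub r1 <- r5,r4: IF@1 ID@2 stall=0 (-) EX@3 MEM@4 WB@5
I1 ld r5 <- r2: IF@2 ID@3 stall=0 (-) EX@4 MEM@5 WB@6
I2 ld r4 <- r2: IF@3 ID@4 stall=0 (-) EX@5 MEM@6 WB@7
I3 add r5 <- r2,r1: IF@4 ID@5 stall=0 (-) EX@6 MEM@7 WB@8
I4 ld r4 <- r3: IF@5 ID@6 stall=0 (-) EX@7 MEM@8 WB@9
I5 ld r3 <- r5: IF@6 ID@7 stall=1 (RAW on I3.r5 (WB@8)) EX@9 MEM@10 WB@11
I6 ld r3 <- r3: IF@7 ID@9 stall=2 (RAW on I5.r3 (WB@11)) EX@12 MEM@13 WB@14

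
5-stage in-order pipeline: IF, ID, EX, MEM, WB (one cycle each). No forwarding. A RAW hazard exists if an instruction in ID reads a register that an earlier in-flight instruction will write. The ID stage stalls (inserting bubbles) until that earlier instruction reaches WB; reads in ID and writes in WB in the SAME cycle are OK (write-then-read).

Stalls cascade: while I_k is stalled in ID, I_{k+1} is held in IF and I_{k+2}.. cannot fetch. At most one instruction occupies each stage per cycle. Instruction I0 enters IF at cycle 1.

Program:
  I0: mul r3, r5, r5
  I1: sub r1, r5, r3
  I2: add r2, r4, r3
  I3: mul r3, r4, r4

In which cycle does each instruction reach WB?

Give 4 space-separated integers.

Answer: 5 8 9 10

Derivation:
I0 mul r3 <- r5,r5: IF@1 ID@2 stall=0 (-) EX@3 MEM@4 WB@5
I1 sub r1 <- r5,r3: IF@2 ID@3 stall=2 (RAW on I0.r3 (WB@5)) EX@6 MEM@7 WB@8
I2 add r2 <- r4,r3: IF@3 ID@6 stall=0 (-) EX@7 MEM@8 WB@9
I3 mul r3 <- r4,r4: IF@6 ID@7 stall=0 (-) EX@8 MEM@9 WB@10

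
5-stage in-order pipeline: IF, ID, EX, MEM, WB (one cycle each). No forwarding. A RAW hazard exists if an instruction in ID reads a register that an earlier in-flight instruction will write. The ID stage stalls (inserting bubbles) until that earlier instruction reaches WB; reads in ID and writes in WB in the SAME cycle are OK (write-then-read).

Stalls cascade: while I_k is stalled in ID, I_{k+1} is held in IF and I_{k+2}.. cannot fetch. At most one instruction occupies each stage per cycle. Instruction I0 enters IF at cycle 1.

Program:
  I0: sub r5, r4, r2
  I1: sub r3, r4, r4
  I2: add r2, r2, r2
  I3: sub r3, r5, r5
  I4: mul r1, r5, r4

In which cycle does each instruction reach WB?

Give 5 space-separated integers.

Answer: 5 6 7 8 9

Derivation:
I0 sub r5 <- r4,r2: IF@1 ID@2 stall=0 (-) EX@3 MEM@4 WB@5
I1 sub r3 <- r4,r4: IF@2 ID@3 stall=0 (-) EX@4 MEM@5 WB@6
I2 add r2 <- r2,r2: IF@3 ID@4 stall=0 (-) EX@5 MEM@6 WB@7
I3 sub r3 <- r5,r5: IF@4 ID@5 stall=0 (-) EX@6 MEM@7 WB@8
I4 mul r1 <- r5,r4: IF@5 ID@6 stall=0 (-) EX@7 MEM@8 WB@9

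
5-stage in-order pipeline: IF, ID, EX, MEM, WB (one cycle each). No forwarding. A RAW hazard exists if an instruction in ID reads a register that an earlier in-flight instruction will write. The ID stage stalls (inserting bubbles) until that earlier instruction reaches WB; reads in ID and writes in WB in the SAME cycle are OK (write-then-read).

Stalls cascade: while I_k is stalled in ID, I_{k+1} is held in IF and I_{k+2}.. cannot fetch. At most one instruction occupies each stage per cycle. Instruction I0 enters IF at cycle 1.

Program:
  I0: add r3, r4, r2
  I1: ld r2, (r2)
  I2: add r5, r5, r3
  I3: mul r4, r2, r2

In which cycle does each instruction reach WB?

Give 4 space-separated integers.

I0 add r3 <- r4,r2: IF@1 ID@2 stall=0 (-) EX@3 MEM@4 WB@5
I1 ld r2 <- r2: IF@2 ID@3 stall=0 (-) EX@4 MEM@5 WB@6
I2 add r5 <- r5,r3: IF@3 ID@4 stall=1 (RAW on I0.r3 (WB@5)) EX@6 MEM@7 WB@8
I3 mul r4 <- r2,r2: IF@4 ID@6 stall=0 (-) EX@7 MEM@8 WB@9

Answer: 5 6 8 9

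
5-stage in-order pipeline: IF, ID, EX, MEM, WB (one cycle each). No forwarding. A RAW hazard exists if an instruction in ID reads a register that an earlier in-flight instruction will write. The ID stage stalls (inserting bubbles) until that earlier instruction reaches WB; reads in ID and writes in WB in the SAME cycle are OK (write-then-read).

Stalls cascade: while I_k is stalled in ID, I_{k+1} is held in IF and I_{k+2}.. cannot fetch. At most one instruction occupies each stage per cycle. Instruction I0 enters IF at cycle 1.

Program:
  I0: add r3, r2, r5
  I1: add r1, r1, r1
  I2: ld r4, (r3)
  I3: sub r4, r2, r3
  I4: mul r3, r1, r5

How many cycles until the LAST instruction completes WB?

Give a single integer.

Answer: 10

Derivation:
I0 add r3 <- r2,r5: IF@1 ID@2 stall=0 (-) EX@3 MEM@4 WB@5
I1 add r1 <- r1,r1: IF@2 ID@3 stall=0 (-) EX@4 MEM@5 WB@6
I2 ld r4 <- r3: IF@3 ID@4 stall=1 (RAW on I0.r3 (WB@5)) EX@6 MEM@7 WB@8
I3 sub r4 <- r2,r3: IF@4 ID@6 stall=0 (-) EX@7 MEM@8 WB@9
I4 mul r3 <- r1,r5: IF@6 ID@7 stall=0 (-) EX@8 MEM@9 WB@10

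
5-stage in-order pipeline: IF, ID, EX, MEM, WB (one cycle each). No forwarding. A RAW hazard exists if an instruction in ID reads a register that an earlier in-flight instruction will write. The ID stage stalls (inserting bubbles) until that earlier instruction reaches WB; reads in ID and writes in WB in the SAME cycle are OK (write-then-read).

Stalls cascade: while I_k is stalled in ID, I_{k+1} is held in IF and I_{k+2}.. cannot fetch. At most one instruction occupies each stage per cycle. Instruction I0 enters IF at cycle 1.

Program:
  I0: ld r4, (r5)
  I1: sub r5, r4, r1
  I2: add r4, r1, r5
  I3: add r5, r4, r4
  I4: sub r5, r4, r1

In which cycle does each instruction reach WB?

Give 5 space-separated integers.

I0 ld r4 <- r5: IF@1 ID@2 stall=0 (-) EX@3 MEM@4 WB@5
I1 sub r5 <- r4,r1: IF@2 ID@3 stall=2 (RAW on I0.r4 (WB@5)) EX@6 MEM@7 WB@8
I2 add r4 <- r1,r5: IF@3 ID@6 stall=2 (RAW on I1.r5 (WB@8)) EX@9 MEM@10 WB@11
I3 add r5 <- r4,r4: IF@6 ID@9 stall=2 (RAW on I2.r4 (WB@11)) EX@12 MEM@13 WB@14
I4 sub r5 <- r4,r1: IF@9 ID@12 stall=0 (-) EX@13 MEM@14 WB@15

Answer: 5 8 11 14 15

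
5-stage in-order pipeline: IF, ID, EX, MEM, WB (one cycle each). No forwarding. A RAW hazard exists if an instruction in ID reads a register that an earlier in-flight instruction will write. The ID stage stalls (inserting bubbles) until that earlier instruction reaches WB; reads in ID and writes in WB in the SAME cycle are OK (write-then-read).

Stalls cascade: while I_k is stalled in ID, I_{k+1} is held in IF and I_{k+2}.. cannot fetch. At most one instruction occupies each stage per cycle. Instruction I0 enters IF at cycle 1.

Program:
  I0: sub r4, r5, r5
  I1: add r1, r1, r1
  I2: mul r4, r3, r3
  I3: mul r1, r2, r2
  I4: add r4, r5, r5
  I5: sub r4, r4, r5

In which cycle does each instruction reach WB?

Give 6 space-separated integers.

I0 sub r4 <- r5,r5: IF@1 ID@2 stall=0 (-) EX@3 MEM@4 WB@5
I1 add r1 <- r1,r1: IF@2 ID@3 stall=0 (-) EX@4 MEM@5 WB@6
I2 mul r4 <- r3,r3: IF@3 ID@4 stall=0 (-) EX@5 MEM@6 WB@7
I3 mul r1 <- r2,r2: IF@4 ID@5 stall=0 (-) EX@6 MEM@7 WB@8
I4 add r4 <- r5,r5: IF@5 ID@6 stall=0 (-) EX@7 MEM@8 WB@9
I5 sub r4 <- r4,r5: IF@6 ID@7 stall=2 (RAW on I4.r4 (WB@9)) EX@10 MEM@11 WB@12

Answer: 5 6 7 8 9 12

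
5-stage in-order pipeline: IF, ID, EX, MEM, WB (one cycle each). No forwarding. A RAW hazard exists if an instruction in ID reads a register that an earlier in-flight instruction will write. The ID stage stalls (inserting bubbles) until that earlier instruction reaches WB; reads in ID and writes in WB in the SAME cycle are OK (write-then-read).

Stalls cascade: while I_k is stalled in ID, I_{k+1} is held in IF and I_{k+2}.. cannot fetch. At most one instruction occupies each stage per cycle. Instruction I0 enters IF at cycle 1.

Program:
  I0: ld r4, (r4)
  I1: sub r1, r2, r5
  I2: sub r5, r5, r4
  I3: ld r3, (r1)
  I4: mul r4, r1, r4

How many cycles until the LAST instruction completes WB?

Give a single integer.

Answer: 10

Derivation:
I0 ld r4 <- r4: IF@1 ID@2 stall=0 (-) EX@3 MEM@4 WB@5
I1 sub r1 <- r2,r5: IF@2 ID@3 stall=0 (-) EX@4 MEM@5 WB@6
I2 sub r5 <- r5,r4: IF@3 ID@4 stall=1 (RAW on I0.r4 (WB@5)) EX@6 MEM@7 WB@8
I3 ld r3 <- r1: IF@4 ID@6 stall=0 (-) EX@7 MEM@8 WB@9
I4 mul r4 <- r1,r4: IF@6 ID@7 stall=0 (-) EX@8 MEM@9 WB@10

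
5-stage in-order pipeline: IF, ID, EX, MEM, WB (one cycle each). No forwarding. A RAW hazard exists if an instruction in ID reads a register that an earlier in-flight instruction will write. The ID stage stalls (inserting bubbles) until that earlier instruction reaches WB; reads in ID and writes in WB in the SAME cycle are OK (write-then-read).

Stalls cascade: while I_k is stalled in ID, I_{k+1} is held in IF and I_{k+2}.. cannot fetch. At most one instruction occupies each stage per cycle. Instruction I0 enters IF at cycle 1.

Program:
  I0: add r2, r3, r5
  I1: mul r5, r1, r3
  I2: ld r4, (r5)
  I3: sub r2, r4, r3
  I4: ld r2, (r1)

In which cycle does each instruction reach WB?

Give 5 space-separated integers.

Answer: 5 6 9 12 13

Derivation:
I0 add r2 <- r3,r5: IF@1 ID@2 stall=0 (-) EX@3 MEM@4 WB@5
I1 mul r5 <- r1,r3: IF@2 ID@3 stall=0 (-) EX@4 MEM@5 WB@6
I2 ld r4 <- r5: IF@3 ID@4 stall=2 (RAW on I1.r5 (WB@6)) EX@7 MEM@8 WB@9
I3 sub r2 <- r4,r3: IF@4 ID@7 stall=2 (RAW on I2.r4 (WB@9)) EX@10 MEM@11 WB@12
I4 ld r2 <- r1: IF@7 ID@10 stall=0 (-) EX@11 MEM@12 WB@13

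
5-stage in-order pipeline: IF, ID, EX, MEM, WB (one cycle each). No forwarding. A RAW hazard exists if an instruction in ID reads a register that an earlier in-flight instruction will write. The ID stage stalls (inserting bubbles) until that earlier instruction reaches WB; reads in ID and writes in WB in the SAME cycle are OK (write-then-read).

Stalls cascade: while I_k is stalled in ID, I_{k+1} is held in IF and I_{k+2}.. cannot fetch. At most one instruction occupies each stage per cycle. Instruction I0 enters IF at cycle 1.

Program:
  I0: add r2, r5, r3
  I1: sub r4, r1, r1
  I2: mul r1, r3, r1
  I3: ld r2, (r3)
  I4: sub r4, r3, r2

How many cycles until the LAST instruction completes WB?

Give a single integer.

Answer: 11

Derivation:
I0 add r2 <- r5,r3: IF@1 ID@2 stall=0 (-) EX@3 MEM@4 WB@5
I1 sub r4 <- r1,r1: IF@2 ID@3 stall=0 (-) EX@4 MEM@5 WB@6
I2 mul r1 <- r3,r1: IF@3 ID@4 stall=0 (-) EX@5 MEM@6 WB@7
I3 ld r2 <- r3: IF@4 ID@5 stall=0 (-) EX@6 MEM@7 WB@8
I4 sub r4 <- r3,r2: IF@5 ID@6 stall=2 (RAW on I3.r2 (WB@8)) EX@9 MEM@10 WB@11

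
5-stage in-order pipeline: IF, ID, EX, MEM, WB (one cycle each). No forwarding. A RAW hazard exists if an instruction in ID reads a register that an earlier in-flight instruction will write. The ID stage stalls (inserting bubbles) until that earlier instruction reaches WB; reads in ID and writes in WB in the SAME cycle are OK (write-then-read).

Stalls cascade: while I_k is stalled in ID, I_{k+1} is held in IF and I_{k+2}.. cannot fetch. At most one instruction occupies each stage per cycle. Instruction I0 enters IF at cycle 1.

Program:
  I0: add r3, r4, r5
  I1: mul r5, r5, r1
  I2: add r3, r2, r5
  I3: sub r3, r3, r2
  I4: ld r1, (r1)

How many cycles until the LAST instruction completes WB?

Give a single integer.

Answer: 13

Derivation:
I0 add r3 <- r4,r5: IF@1 ID@2 stall=0 (-) EX@3 MEM@4 WB@5
I1 mul r5 <- r5,r1: IF@2 ID@3 stall=0 (-) EX@4 MEM@5 WB@6
I2 add r3 <- r2,r5: IF@3 ID@4 stall=2 (RAW on I1.r5 (WB@6)) EX@7 MEM@8 WB@9
I3 sub r3 <- r3,r2: IF@4 ID@7 stall=2 (RAW on I2.r3 (WB@9)) EX@10 MEM@11 WB@12
I4 ld r1 <- r1: IF@7 ID@10 stall=0 (-) EX@11 MEM@12 WB@13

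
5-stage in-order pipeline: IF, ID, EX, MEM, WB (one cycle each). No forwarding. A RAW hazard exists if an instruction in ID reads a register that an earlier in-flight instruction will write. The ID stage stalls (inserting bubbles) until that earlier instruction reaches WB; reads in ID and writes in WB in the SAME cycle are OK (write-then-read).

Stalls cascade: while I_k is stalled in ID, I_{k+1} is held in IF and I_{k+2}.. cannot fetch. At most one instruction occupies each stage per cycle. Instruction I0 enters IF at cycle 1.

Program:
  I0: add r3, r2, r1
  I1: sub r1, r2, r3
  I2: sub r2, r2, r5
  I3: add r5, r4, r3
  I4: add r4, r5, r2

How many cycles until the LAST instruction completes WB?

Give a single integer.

Answer: 13

Derivation:
I0 add r3 <- r2,r1: IF@1 ID@2 stall=0 (-) EX@3 MEM@4 WB@5
I1 sub r1 <- r2,r3: IF@2 ID@3 stall=2 (RAW on I0.r3 (WB@5)) EX@6 MEM@7 WB@8
I2 sub r2 <- r2,r5: IF@3 ID@6 stall=0 (-) EX@7 MEM@8 WB@9
I3 add r5 <- r4,r3: IF@6 ID@7 stall=0 (-) EX@8 MEM@9 WB@10
I4 add r4 <- r5,r2: IF@7 ID@8 stall=2 (RAW on I3.r5 (WB@10)) EX@11 MEM@12 WB@13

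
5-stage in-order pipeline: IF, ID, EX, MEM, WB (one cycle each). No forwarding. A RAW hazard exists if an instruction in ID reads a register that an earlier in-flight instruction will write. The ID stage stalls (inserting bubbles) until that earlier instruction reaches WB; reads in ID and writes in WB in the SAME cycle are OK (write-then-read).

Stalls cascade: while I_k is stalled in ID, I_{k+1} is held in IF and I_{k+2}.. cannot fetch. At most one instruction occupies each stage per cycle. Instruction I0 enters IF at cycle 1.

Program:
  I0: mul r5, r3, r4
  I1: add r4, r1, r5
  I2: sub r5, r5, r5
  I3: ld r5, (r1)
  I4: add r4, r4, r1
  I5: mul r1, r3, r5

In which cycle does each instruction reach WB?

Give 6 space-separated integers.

Answer: 5 8 9 10 11 13

Derivation:
I0 mul r5 <- r3,r4: IF@1 ID@2 stall=0 (-) EX@3 MEM@4 WB@5
I1 add r4 <- r1,r5: IF@2 ID@3 stall=2 (RAW on I0.r5 (WB@5)) EX@6 MEM@7 WB@8
I2 sub r5 <- r5,r5: IF@3 ID@6 stall=0 (-) EX@7 MEM@8 WB@9
I3 ld r5 <- r1: IF@6 ID@7 stall=0 (-) EX@8 MEM@9 WB@10
I4 add r4 <- r4,r1: IF@7 ID@8 stall=0 (-) EX@9 MEM@10 WB@11
I5 mul r1 <- r3,r5: IF@8 ID@9 stall=1 (RAW on I3.r5 (WB@10)) EX@11 MEM@12 WB@13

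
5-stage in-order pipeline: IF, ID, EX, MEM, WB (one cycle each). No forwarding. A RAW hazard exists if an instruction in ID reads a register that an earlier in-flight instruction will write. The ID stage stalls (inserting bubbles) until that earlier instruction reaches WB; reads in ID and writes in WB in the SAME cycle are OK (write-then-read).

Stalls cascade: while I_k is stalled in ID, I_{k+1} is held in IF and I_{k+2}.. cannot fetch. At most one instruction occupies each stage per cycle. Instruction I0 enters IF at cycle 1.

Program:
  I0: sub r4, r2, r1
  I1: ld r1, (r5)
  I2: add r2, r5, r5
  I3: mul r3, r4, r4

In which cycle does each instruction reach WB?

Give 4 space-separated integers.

Answer: 5 6 7 8

Derivation:
I0 sub r4 <- r2,r1: IF@1 ID@2 stall=0 (-) EX@3 MEM@4 WB@5
I1 ld r1 <- r5: IF@2 ID@3 stall=0 (-) EX@4 MEM@5 WB@6
I2 add r2 <- r5,r5: IF@3 ID@4 stall=0 (-) EX@5 MEM@6 WB@7
I3 mul r3 <- r4,r4: IF@4 ID@5 stall=0 (-) EX@6 MEM@7 WB@8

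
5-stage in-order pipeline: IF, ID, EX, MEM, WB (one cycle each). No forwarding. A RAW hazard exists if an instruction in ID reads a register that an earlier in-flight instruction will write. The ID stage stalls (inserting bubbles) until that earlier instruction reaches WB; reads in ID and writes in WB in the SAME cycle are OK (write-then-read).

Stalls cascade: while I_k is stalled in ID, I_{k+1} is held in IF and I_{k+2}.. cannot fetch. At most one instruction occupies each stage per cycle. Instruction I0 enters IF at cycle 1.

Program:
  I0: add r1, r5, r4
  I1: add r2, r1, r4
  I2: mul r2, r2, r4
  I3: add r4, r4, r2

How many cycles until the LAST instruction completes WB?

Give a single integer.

Answer: 14

Derivation:
I0 add r1 <- r5,r4: IF@1 ID@2 stall=0 (-) EX@3 MEM@4 WB@5
I1 add r2 <- r1,r4: IF@2 ID@3 stall=2 (RAW on I0.r1 (WB@5)) EX@6 MEM@7 WB@8
I2 mul r2 <- r2,r4: IF@3 ID@6 stall=2 (RAW on I1.r2 (WB@8)) EX@9 MEM@10 WB@11
I3 add r4 <- r4,r2: IF@6 ID@9 stall=2 (RAW on I2.r2 (WB@11)) EX@12 MEM@13 WB@14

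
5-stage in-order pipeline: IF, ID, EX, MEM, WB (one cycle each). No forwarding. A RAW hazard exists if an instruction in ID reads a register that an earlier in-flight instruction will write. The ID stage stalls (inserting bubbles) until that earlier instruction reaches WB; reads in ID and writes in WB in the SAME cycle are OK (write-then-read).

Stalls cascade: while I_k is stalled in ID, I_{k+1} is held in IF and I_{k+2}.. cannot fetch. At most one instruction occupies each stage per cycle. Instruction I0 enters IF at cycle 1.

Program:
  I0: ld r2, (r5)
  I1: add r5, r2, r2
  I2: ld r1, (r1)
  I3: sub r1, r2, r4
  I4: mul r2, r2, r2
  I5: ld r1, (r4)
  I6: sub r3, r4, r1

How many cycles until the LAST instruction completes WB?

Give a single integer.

I0 ld r2 <- r5: IF@1 ID@2 stall=0 (-) EX@3 MEM@4 WB@5
I1 add r5 <- r2,r2: IF@2 ID@3 stall=2 (RAW on I0.r2 (WB@5)) EX@6 MEM@7 WB@8
I2 ld r1 <- r1: IF@3 ID@6 stall=0 (-) EX@7 MEM@8 WB@9
I3 sub r1 <- r2,r4: IF@6 ID@7 stall=0 (-) EX@8 MEM@9 WB@10
I4 mul r2 <- r2,r2: IF@7 ID@8 stall=0 (-) EX@9 MEM@10 WB@11
I5 ld r1 <- r4: IF@8 ID@9 stall=0 (-) EX@10 MEM@11 WB@12
I6 sub r3 <- r4,r1: IF@9 ID@10 stall=2 (RAW on I5.r1 (WB@12)) EX@13 MEM@14 WB@15

Answer: 15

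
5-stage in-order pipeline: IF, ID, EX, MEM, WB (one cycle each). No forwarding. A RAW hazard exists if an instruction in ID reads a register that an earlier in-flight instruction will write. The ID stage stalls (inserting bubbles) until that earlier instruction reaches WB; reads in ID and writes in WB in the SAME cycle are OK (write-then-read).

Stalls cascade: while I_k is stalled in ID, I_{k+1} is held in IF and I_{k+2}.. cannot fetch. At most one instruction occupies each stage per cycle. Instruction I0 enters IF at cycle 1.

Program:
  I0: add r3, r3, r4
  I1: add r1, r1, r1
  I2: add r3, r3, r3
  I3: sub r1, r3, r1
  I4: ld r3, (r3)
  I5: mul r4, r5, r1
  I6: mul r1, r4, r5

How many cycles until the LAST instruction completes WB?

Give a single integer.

I0 add r3 <- r3,r4: IF@1 ID@2 stall=0 (-) EX@3 MEM@4 WB@5
I1 add r1 <- r1,r1: IF@2 ID@3 stall=0 (-) EX@4 MEM@5 WB@6
I2 add r3 <- r3,r3: IF@3 ID@4 stall=1 (RAW on I0.r3 (WB@5)) EX@6 MEM@7 WB@8
I3 sub r1 <- r3,r1: IF@4 ID@6 stall=2 (RAW on I2.r3 (WB@8)) EX@9 MEM@10 WB@11
I4 ld r3 <- r3: IF@6 ID@9 stall=0 (-) EX@10 MEM@11 WB@12
I5 mul r4 <- r5,r1: IF@9 ID@10 stall=1 (RAW on I3.r1 (WB@11)) EX@12 MEM@13 WB@14
I6 mul r1 <- r4,r5: IF@10 ID@12 stall=2 (RAW on I5.r4 (WB@14)) EX@15 MEM@16 WB@17

Answer: 17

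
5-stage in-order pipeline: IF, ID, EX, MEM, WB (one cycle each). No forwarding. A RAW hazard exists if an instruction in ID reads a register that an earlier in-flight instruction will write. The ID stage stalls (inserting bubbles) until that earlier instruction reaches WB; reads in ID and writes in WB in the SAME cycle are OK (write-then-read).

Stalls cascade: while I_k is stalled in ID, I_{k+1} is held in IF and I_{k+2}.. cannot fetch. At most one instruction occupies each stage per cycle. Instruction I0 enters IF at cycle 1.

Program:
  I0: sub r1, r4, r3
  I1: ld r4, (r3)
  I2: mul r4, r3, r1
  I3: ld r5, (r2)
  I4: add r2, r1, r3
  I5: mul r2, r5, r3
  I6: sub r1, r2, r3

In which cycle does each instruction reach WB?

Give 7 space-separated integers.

I0 sub r1 <- r4,r3: IF@1 ID@2 stall=0 (-) EX@3 MEM@4 WB@5
I1 ld r4 <- r3: IF@2 ID@3 stall=0 (-) EX@4 MEM@5 WB@6
I2 mul r4 <- r3,r1: IF@3 ID@4 stall=1 (RAW on I0.r1 (WB@5)) EX@6 MEM@7 WB@8
I3 ld r5 <- r2: IF@4 ID@6 stall=0 (-) EX@7 MEM@8 WB@9
I4 add r2 <- r1,r3: IF@6 ID@7 stall=0 (-) EX@8 MEM@9 WB@10
I5 mul r2 <- r5,r3: IF@7 ID@8 stall=1 (RAW on I3.r5 (WB@9)) EX@10 MEM@11 WB@12
I6 sub r1 <- r2,r3: IF@8 ID@10 stall=2 (RAW on I5.r2 (WB@12)) EX@13 MEM@14 WB@15

Answer: 5 6 8 9 10 12 15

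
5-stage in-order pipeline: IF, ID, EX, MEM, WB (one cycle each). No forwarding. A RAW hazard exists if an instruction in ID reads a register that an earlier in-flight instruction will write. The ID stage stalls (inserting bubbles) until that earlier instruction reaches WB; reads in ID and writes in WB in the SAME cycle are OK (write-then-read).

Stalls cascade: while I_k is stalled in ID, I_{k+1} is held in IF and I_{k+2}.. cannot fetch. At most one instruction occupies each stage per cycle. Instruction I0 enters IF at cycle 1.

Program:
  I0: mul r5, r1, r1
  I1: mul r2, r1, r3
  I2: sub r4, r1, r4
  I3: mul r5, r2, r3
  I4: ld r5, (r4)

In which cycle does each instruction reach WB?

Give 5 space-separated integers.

I0 mul r5 <- r1,r1: IF@1 ID@2 stall=0 (-) EX@3 MEM@4 WB@5
I1 mul r2 <- r1,r3: IF@2 ID@3 stall=0 (-) EX@4 MEM@5 WB@6
I2 sub r4 <- r1,r4: IF@3 ID@4 stall=0 (-) EX@5 MEM@6 WB@7
I3 mul r5 <- r2,r3: IF@4 ID@5 stall=1 (RAW on I1.r2 (WB@6)) EX@7 MEM@8 WB@9
I4 ld r5 <- r4: IF@5 ID@7 stall=0 (-) EX@8 MEM@9 WB@10

Answer: 5 6 7 9 10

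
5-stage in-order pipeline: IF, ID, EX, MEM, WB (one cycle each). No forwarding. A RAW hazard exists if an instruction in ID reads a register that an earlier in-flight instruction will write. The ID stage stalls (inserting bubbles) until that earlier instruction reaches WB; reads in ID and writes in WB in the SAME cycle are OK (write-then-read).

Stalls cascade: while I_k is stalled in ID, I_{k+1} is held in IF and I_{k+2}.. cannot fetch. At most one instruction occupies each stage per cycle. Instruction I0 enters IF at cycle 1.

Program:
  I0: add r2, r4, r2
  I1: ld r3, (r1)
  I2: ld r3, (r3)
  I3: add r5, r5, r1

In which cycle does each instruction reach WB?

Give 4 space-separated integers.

I0 add r2 <- r4,r2: IF@1 ID@2 stall=0 (-) EX@3 MEM@4 WB@5
I1 ld r3 <- r1: IF@2 ID@3 stall=0 (-) EX@4 MEM@5 WB@6
I2 ld r3 <- r3: IF@3 ID@4 stall=2 (RAW on I1.r3 (WB@6)) EX@7 MEM@8 WB@9
I3 add r5 <- r5,r1: IF@4 ID@7 stall=0 (-) EX@8 MEM@9 WB@10

Answer: 5 6 9 10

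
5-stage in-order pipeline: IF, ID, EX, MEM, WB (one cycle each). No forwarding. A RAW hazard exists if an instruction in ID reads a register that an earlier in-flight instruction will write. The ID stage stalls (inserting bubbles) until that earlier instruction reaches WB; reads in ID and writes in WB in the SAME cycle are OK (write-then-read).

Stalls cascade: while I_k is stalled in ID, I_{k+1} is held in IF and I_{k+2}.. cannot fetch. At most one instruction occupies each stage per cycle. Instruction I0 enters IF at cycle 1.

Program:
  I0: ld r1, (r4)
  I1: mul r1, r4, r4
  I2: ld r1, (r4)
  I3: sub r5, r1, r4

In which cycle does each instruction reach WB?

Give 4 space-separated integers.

Answer: 5 6 7 10

Derivation:
I0 ld r1 <- r4: IF@1 ID@2 stall=0 (-) EX@3 MEM@4 WB@5
I1 mul r1 <- r4,r4: IF@2 ID@3 stall=0 (-) EX@4 MEM@5 WB@6
I2 ld r1 <- r4: IF@3 ID@4 stall=0 (-) EX@5 MEM@6 WB@7
I3 sub r5 <- r1,r4: IF@4 ID@5 stall=2 (RAW on I2.r1 (WB@7)) EX@8 MEM@9 WB@10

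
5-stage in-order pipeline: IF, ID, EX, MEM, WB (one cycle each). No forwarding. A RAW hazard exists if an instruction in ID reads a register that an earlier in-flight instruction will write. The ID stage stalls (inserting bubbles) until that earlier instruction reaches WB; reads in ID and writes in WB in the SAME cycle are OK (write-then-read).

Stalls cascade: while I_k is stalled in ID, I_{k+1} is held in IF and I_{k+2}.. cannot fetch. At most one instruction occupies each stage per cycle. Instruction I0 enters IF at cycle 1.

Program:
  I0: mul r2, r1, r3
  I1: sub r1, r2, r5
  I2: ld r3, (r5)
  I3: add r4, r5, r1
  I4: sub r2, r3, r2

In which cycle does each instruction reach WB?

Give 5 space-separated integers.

I0 mul r2 <- r1,r3: IF@1 ID@2 stall=0 (-) EX@3 MEM@4 WB@5
I1 sub r1 <- r2,r5: IF@2 ID@3 stall=2 (RAW on I0.r2 (WB@5)) EX@6 MEM@7 WB@8
I2 ld r3 <- r5: IF@3 ID@6 stall=0 (-) EX@7 MEM@8 WB@9
I3 add r4 <- r5,r1: IF@6 ID@7 stall=1 (RAW on I1.r1 (WB@8)) EX@9 MEM@10 WB@11
I4 sub r2 <- r3,r2: IF@7 ID@9 stall=0 (-) EX@10 MEM@11 WB@12

Answer: 5 8 9 11 12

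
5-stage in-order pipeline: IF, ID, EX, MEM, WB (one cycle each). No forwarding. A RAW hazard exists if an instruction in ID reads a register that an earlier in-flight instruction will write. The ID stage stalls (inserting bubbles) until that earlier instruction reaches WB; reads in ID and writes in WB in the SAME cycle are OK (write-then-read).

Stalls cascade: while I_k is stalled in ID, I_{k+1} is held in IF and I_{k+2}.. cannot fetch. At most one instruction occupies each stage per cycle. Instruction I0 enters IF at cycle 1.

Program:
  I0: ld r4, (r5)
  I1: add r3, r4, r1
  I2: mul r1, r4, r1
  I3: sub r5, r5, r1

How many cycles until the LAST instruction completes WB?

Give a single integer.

I0 ld r4 <- r5: IF@1 ID@2 stall=0 (-) EX@3 MEM@4 WB@5
I1 add r3 <- r4,r1: IF@2 ID@3 stall=2 (RAW on I0.r4 (WB@5)) EX@6 MEM@7 WB@8
I2 mul r1 <- r4,r1: IF@3 ID@6 stall=0 (-) EX@7 MEM@8 WB@9
I3 sub r5 <- r5,r1: IF@6 ID@7 stall=2 (RAW on I2.r1 (WB@9)) EX@10 MEM@11 WB@12

Answer: 12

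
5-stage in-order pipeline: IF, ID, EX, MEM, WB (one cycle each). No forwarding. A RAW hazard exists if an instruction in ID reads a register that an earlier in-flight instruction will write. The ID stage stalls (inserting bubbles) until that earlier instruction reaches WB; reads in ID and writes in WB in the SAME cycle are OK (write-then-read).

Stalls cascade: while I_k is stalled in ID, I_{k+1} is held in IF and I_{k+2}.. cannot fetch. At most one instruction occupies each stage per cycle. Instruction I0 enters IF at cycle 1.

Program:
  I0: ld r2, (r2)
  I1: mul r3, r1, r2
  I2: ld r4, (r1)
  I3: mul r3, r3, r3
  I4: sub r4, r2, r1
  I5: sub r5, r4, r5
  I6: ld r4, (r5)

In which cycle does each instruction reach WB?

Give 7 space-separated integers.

Answer: 5 8 9 11 12 15 18

Derivation:
I0 ld r2 <- r2: IF@1 ID@2 stall=0 (-) EX@3 MEM@4 WB@5
I1 mul r3 <- r1,r2: IF@2 ID@3 stall=2 (RAW on I0.r2 (WB@5)) EX@6 MEM@7 WB@8
I2 ld r4 <- r1: IF@3 ID@6 stall=0 (-) EX@7 MEM@8 WB@9
I3 mul r3 <- r3,r3: IF@6 ID@7 stall=1 (RAW on I1.r3 (WB@8)) EX@9 MEM@10 WB@11
I4 sub r4 <- r2,r1: IF@7 ID@9 stall=0 (-) EX@10 MEM@11 WB@12
I5 sub r5 <- r4,r5: IF@9 ID@10 stall=2 (RAW on I4.r4 (WB@12)) EX@13 MEM@14 WB@15
I6 ld r4 <- r5: IF@10 ID@13 stall=2 (RAW on I5.r5 (WB@15)) EX@16 MEM@17 WB@18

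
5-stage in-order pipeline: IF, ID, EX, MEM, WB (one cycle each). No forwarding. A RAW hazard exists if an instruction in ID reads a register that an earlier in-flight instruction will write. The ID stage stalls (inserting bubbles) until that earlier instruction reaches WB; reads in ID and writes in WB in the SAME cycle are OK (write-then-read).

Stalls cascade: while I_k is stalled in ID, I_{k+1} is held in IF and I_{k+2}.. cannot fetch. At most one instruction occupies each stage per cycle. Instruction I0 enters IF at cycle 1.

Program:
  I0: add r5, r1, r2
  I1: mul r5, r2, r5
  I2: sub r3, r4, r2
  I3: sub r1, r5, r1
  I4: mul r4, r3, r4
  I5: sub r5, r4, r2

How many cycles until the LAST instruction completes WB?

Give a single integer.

I0 add r5 <- r1,r2: IF@1 ID@2 stall=0 (-) EX@3 MEM@4 WB@5
I1 mul r5 <- r2,r5: IF@2 ID@3 stall=2 (RAW on I0.r5 (WB@5)) EX@6 MEM@7 WB@8
I2 sub r3 <- r4,r2: IF@3 ID@6 stall=0 (-) EX@7 MEM@8 WB@9
I3 sub r1 <- r5,r1: IF@6 ID@7 stall=1 (RAW on I1.r5 (WB@8)) EX@9 MEM@10 WB@11
I4 mul r4 <- r3,r4: IF@7 ID@9 stall=0 (-) EX@10 MEM@11 WB@12
I5 sub r5 <- r4,r2: IF@9 ID@10 stall=2 (RAW on I4.r4 (WB@12)) EX@13 MEM@14 WB@15

Answer: 15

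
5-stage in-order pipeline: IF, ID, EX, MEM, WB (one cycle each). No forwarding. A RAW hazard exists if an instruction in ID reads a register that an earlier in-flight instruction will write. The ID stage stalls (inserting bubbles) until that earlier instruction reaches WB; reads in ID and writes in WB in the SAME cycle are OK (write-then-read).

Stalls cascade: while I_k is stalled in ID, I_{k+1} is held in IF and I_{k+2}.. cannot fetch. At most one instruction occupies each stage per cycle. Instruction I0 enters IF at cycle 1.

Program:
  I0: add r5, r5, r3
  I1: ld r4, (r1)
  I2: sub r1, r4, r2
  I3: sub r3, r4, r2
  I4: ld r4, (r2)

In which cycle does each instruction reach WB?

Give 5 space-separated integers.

I0 add r5 <- r5,r3: IF@1 ID@2 stall=0 (-) EX@3 MEM@4 WB@5
I1 ld r4 <- r1: IF@2 ID@3 stall=0 (-) EX@4 MEM@5 WB@6
I2 sub r1 <- r4,r2: IF@3 ID@4 stall=2 (RAW on I1.r4 (WB@6)) EX@7 MEM@8 WB@9
I3 sub r3 <- r4,r2: IF@4 ID@7 stall=0 (-) EX@8 MEM@9 WB@10
I4 ld r4 <- r2: IF@7 ID@8 stall=0 (-) EX@9 MEM@10 WB@11

Answer: 5 6 9 10 11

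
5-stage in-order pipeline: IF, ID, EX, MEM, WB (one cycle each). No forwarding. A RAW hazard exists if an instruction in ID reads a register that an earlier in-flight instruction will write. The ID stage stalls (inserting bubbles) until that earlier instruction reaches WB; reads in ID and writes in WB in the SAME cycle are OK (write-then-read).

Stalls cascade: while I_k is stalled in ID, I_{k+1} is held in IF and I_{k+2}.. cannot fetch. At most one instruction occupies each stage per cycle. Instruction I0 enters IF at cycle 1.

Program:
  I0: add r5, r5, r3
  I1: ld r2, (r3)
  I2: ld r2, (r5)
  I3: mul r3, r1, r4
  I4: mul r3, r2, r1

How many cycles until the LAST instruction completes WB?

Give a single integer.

Answer: 11

Derivation:
I0 add r5 <- r5,r3: IF@1 ID@2 stall=0 (-) EX@3 MEM@4 WB@5
I1 ld r2 <- r3: IF@2 ID@3 stall=0 (-) EX@4 MEM@5 WB@6
I2 ld r2 <- r5: IF@3 ID@4 stall=1 (RAW on I0.r5 (WB@5)) EX@6 MEM@7 WB@8
I3 mul r3 <- r1,r4: IF@4 ID@6 stall=0 (-) EX@7 MEM@8 WB@9
I4 mul r3 <- r2,r1: IF@6 ID@7 stall=1 (RAW on I2.r2 (WB@8)) EX@9 MEM@10 WB@11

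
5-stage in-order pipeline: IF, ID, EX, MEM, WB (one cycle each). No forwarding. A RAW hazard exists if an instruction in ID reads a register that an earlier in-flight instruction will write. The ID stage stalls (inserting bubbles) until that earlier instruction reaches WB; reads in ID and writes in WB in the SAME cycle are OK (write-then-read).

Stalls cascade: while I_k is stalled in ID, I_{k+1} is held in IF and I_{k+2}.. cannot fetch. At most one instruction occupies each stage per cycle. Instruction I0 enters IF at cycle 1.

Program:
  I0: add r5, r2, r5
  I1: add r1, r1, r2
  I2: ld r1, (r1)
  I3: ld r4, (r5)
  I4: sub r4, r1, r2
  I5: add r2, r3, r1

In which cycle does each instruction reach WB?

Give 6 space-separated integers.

Answer: 5 6 9 10 12 13

Derivation:
I0 add r5 <- r2,r5: IF@1 ID@2 stall=0 (-) EX@3 MEM@4 WB@5
I1 add r1 <- r1,r2: IF@2 ID@3 stall=0 (-) EX@4 MEM@5 WB@6
I2 ld r1 <- r1: IF@3 ID@4 stall=2 (RAW on I1.r1 (WB@6)) EX@7 MEM@8 WB@9
I3 ld r4 <- r5: IF@4 ID@7 stall=0 (-) EX@8 MEM@9 WB@10
I4 sub r4 <- r1,r2: IF@7 ID@8 stall=1 (RAW on I2.r1 (WB@9)) EX@10 MEM@11 WB@12
I5 add r2 <- r3,r1: IF@8 ID@10 stall=0 (-) EX@11 MEM@12 WB@13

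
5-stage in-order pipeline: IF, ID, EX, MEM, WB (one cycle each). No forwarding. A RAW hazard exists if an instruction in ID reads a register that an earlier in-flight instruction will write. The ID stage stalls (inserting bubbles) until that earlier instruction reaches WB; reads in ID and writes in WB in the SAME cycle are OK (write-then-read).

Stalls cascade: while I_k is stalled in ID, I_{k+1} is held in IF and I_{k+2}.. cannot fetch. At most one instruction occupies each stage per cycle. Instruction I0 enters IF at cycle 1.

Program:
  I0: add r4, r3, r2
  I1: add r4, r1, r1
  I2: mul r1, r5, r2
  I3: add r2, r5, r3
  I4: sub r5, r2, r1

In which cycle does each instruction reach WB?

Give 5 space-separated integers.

I0 add r4 <- r3,r2: IF@1 ID@2 stall=0 (-) EX@3 MEM@4 WB@5
I1 add r4 <- r1,r1: IF@2 ID@3 stall=0 (-) EX@4 MEM@5 WB@6
I2 mul r1 <- r5,r2: IF@3 ID@4 stall=0 (-) EX@5 MEM@6 WB@7
I3 add r2 <- r5,r3: IF@4 ID@5 stall=0 (-) EX@6 MEM@7 WB@8
I4 sub r5 <- r2,r1: IF@5 ID@6 stall=2 (RAW on I3.r2 (WB@8)) EX@9 MEM@10 WB@11

Answer: 5 6 7 8 11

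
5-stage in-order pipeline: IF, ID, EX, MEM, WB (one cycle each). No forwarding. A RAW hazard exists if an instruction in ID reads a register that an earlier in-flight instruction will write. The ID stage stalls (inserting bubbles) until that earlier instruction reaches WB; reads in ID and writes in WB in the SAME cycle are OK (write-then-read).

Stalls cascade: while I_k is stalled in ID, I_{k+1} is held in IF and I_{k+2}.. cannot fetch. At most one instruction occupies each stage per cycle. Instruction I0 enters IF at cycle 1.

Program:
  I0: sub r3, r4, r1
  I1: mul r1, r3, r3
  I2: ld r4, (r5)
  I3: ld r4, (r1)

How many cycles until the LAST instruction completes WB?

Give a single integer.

I0 sub r3 <- r4,r1: IF@1 ID@2 stall=0 (-) EX@3 MEM@4 WB@5
I1 mul r1 <- r3,r3: IF@2 ID@3 stall=2 (RAW on I0.r3 (WB@5)) EX@6 MEM@7 WB@8
I2 ld r4 <- r5: IF@3 ID@6 stall=0 (-) EX@7 MEM@8 WB@9
I3 ld r4 <- r1: IF@6 ID@7 stall=1 (RAW on I1.r1 (WB@8)) EX@9 MEM@10 WB@11

Answer: 11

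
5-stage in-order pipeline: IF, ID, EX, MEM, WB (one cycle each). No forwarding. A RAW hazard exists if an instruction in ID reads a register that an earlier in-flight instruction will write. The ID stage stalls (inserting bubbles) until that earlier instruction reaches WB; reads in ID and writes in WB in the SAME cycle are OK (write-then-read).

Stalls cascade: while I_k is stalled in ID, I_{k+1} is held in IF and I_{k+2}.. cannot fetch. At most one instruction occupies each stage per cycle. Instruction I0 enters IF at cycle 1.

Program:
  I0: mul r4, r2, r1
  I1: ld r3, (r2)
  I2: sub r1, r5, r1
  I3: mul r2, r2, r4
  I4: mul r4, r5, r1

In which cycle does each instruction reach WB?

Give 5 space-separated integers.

Answer: 5 6 7 8 10

Derivation:
I0 mul r4 <- r2,r1: IF@1 ID@2 stall=0 (-) EX@3 MEM@4 WB@5
I1 ld r3 <- r2: IF@2 ID@3 stall=0 (-) EX@4 MEM@5 WB@6
I2 sub r1 <- r5,r1: IF@3 ID@4 stall=0 (-) EX@5 MEM@6 WB@7
I3 mul r2 <- r2,r4: IF@4 ID@5 stall=0 (-) EX@6 MEM@7 WB@8
I4 mul r4 <- r5,r1: IF@5 ID@6 stall=1 (RAW on I2.r1 (WB@7)) EX@8 MEM@9 WB@10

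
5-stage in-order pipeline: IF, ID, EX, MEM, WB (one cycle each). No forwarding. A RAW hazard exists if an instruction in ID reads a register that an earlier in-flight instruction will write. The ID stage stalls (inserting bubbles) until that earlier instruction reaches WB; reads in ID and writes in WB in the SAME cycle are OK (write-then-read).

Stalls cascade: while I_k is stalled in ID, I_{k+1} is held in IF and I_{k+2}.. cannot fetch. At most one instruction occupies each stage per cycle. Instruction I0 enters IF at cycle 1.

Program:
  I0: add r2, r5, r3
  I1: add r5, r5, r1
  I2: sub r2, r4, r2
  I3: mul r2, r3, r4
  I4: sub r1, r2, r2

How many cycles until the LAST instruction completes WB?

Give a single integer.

I0 add r2 <- r5,r3: IF@1 ID@2 stall=0 (-) EX@3 MEM@4 WB@5
I1 add r5 <- r5,r1: IF@2 ID@3 stall=0 (-) EX@4 MEM@5 WB@6
I2 sub r2 <- r4,r2: IF@3 ID@4 stall=1 (RAW on I0.r2 (WB@5)) EX@6 MEM@7 WB@8
I3 mul r2 <- r3,r4: IF@4 ID@6 stall=0 (-) EX@7 MEM@8 WB@9
I4 sub r1 <- r2,r2: IF@6 ID@7 stall=2 (RAW on I3.r2 (WB@9)) EX@10 MEM@11 WB@12

Answer: 12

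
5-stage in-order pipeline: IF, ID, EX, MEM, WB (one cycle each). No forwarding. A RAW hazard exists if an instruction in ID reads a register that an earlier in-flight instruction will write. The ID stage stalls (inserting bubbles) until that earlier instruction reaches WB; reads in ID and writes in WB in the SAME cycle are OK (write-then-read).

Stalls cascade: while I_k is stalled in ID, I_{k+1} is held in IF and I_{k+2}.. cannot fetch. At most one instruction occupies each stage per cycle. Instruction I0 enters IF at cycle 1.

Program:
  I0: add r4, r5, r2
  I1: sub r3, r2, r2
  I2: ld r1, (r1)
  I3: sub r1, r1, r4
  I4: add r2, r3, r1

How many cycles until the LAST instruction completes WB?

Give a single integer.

I0 add r4 <- r5,r2: IF@1 ID@2 stall=0 (-) EX@3 MEM@4 WB@5
I1 sub r3 <- r2,r2: IF@2 ID@3 stall=0 (-) EX@4 MEM@5 WB@6
I2 ld r1 <- r1: IF@3 ID@4 stall=0 (-) EX@5 MEM@6 WB@7
I3 sub r1 <- r1,r4: IF@4 ID@5 stall=2 (RAW on I2.r1 (WB@7)) EX@8 MEM@9 WB@10
I4 add r2 <- r3,r1: IF@5 ID@8 stall=2 (RAW on I3.r1 (WB@10)) EX@11 MEM@12 WB@13

Answer: 13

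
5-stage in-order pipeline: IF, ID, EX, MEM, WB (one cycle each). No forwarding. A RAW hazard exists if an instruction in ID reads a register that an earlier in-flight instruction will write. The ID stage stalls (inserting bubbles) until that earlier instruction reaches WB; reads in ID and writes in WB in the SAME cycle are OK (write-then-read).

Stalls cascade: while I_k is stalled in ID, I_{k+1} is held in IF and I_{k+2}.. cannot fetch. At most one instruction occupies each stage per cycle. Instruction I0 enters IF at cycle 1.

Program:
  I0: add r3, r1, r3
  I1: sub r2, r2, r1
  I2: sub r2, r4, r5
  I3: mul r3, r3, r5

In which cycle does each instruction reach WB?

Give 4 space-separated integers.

Answer: 5 6 7 8

Derivation:
I0 add r3 <- r1,r3: IF@1 ID@2 stall=0 (-) EX@3 MEM@4 WB@5
I1 sub r2 <- r2,r1: IF@2 ID@3 stall=0 (-) EX@4 MEM@5 WB@6
I2 sub r2 <- r4,r5: IF@3 ID@4 stall=0 (-) EX@5 MEM@6 WB@7
I3 mul r3 <- r3,r5: IF@4 ID@5 stall=0 (-) EX@6 MEM@7 WB@8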